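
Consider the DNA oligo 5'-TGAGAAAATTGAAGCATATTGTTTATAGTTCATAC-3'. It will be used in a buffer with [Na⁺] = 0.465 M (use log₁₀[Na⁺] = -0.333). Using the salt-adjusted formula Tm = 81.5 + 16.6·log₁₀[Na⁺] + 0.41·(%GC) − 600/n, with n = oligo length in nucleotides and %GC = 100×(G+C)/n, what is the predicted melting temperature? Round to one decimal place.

Length n = 35. Scanning the sequence gives T=13, A=13, G=6, C=3.
G+C = 9, so %GC = 9/35 × 100 = 25.714%
Salt term: 16.6 × (-0.333) = -5.528
GC term: 0.41 × 25.714 = 10.543; length term: −600/35 = −17.143
Tm = 81.5 + (-5.528) + 10.543 − 17.143 = 69.372 → 69.4°C

69.4°C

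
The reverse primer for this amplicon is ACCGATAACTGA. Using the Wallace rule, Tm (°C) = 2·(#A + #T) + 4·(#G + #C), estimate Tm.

34°C

Scanning the sequence gives A=5, G=2, T=2, C=3.
AT pairs contribute 7, GC pairs contribute 5.
Tm = 4·5 + 2·7 = 20 + 14 = 34°C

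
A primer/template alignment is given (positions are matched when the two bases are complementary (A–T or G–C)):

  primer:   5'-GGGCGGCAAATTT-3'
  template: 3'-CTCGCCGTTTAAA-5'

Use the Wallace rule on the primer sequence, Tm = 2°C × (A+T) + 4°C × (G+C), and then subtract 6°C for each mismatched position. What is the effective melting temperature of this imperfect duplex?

Primer base counts: A=3, T=3, G=5, C=2 → A+T=6, G+C=7
Perfect-match Tm = 2(6) + 4(7) = 12 + 28 = 40°C
Mismatches (positions where the bases are not complementary): 1 (at position 2)
Effective Tm = 40 − 1×6 = 40 − 6 = 34°C

34°C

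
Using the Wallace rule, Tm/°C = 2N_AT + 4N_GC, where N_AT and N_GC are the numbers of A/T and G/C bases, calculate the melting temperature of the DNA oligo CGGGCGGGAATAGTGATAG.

60°C

T=3, A=5, G=9, C=2
A+T = 8, G+C = 11
Tm = 4·11 + 2·8 = 44 + 16 = 60°C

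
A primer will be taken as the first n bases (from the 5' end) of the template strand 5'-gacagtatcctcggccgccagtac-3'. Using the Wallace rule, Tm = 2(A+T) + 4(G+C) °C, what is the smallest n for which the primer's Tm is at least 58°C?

First 17 bases: GACAGTATCCTCGGCCG → Tm = 56°C (< 58°C)
First 18 bases: GACAGTATCCTCGGCCGC → Tm = 60°C (≥ 58°C)
Each additional base adds 2°C (A/T) or 4°C (G/C), so Tm is non-decreasing in n; n = 18 is the first length to reach 58°C.

n = 18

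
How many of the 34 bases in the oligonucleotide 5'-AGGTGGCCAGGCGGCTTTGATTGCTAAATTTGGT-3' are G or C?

C=5, G=12, A=6, T=11
Total G or C: 12 + 5 = 17

17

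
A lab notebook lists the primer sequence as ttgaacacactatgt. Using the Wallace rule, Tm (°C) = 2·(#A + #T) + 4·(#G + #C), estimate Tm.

Scanning the sequence gives A=5, C=3, G=2, T=5.
AT pairs contribute 10, GC pairs contribute 5.
Tm = 2×10 + 4×5 = 40°C

40°C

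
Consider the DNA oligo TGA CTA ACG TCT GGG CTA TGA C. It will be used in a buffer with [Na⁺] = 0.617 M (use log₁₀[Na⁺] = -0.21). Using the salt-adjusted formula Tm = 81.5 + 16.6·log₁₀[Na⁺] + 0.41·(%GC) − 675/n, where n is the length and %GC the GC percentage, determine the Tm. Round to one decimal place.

67.8°C

Length n = 22. Counting bases: T=6, A=5, G=6, C=5
G+C = 11, so %GC = 11/22 × 100 = 50%
Salt term: 16.6 × (-0.21) = -3.486
GC term: 0.41 × 50 = 20.5; length term: −675/22 = −30.682
Tm = 81.5 + (-3.486) + 20.5 − 30.682 = 67.832 → 67.8°C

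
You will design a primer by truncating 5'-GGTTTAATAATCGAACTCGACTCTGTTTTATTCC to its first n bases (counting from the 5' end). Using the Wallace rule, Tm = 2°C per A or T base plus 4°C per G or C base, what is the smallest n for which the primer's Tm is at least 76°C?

First 27 bases: GGTTTAATAATCGAACTCGACTCTGTT → Tm = 74°C (< 76°C)
First 28 bases: GGTTTAATAATCGAACTCGACTCTGTTT → Tm = 76°C (≥ 76°C)
Since every base adds ≥2°C, Tm only increases with n, so the threshold is first crossed at n = 28.

n = 28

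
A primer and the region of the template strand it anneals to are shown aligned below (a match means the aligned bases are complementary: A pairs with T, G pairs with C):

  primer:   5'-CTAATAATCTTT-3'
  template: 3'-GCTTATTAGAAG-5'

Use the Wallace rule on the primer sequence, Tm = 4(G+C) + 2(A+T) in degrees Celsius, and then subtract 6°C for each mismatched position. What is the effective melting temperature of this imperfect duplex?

Primer base counts: A=4, T=6, G=0, C=2 → A+T=10, G+C=2
Perfect-match Tm = 2(10) + 4(2) = 20 + 8 = 28°C
Mismatches (positions where the bases are not complementary): 2 (at positions 2, 12)
Effective Tm = 28 − 2×6 = 28 − 12 = 16°C

16°C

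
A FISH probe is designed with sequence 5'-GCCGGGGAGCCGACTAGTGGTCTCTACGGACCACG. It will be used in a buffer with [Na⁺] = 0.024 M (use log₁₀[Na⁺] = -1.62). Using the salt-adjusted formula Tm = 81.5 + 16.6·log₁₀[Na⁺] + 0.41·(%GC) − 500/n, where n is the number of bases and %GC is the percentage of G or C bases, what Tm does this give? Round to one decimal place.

Length n = 35. C=11, G=13, A=6, T=5
G+C = 24, so %GC = 24/35 × 100 = 68.571%
Salt term: 16.6 × (-1.62) = -26.892
GC term: 0.41 × 68.571 = 28.114; length term: −500/35 = −14.286
Tm = 81.5 + (-26.892) + 28.114 − 14.286 = 68.436 → 68.4°C

68.4°C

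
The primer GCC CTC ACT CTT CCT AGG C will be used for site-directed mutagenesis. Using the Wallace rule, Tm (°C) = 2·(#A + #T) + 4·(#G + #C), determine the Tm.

T=5, G=3, A=2, C=9
So N_AT = 7 and N_GC = 12.
Tm = 2×7 + 4×12 = 62°C

62°C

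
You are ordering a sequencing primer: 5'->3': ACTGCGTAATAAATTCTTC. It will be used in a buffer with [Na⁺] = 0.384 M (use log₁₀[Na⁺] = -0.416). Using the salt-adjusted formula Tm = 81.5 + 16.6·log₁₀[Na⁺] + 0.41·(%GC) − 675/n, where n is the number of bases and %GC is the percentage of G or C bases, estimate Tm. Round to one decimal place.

Length n = 19. A=6, G=2, C=4, T=7
G+C = 6, so %GC = 6/19 × 100 = 31.579%
Salt term: 16.6 × (-0.416) = -6.906
GC term: 0.41 × 31.579 = 12.947; length term: −675/19 = −35.526
Tm = 81.5 + (-6.906) + 12.947 − 35.526 = 52.015 → 52.0°C

52.0°C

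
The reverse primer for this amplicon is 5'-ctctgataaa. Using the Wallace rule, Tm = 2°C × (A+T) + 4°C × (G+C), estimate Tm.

G=1, C=2, T=3, A=4
So N_AT = 7 and N_GC = 3.
Tm = 2×7 + 4×3 = 26°C

26°C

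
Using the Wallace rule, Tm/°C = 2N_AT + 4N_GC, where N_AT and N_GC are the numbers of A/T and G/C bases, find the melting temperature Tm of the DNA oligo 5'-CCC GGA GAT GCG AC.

Base counts: C=5, A=3, G=5, T=1
AT pairs contribute 4, GC pairs contribute 10.
Tm = 4·10 + 2·4 = 40 + 8 = 48°C

48°C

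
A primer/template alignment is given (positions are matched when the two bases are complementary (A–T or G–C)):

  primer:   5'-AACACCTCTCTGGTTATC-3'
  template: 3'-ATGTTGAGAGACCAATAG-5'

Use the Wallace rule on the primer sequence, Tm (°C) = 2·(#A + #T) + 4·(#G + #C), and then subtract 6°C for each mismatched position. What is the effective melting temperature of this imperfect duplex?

Primer base counts: A=4, T=6, G=2, C=6 → A+T=10, G+C=8
Perfect-match Tm = 2(10) + 4(8) = 20 + 32 = 52°C
Mismatches (positions where the bases are not complementary): 2 (at positions 1, 5)
Effective Tm = 52 − 2×6 = 52 − 12 = 40°C

40°C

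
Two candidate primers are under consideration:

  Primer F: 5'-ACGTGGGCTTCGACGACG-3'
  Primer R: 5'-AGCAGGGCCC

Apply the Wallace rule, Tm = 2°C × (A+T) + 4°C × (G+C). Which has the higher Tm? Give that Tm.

Primer F, 60°C

Primer F: A+T=6, G+C=12 → Tm = 2(6)+4(12) = 60°C
Primer R: A+T=2, G+C=8 → Tm = 2(2)+4(8) = 36°C
60°C vs 36°C → primer F is higher.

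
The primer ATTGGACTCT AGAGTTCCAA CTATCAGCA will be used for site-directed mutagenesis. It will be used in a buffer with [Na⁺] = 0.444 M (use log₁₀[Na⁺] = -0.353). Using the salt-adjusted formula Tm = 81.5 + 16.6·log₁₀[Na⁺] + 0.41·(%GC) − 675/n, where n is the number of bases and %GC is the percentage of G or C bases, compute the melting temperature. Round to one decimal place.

69.3°C

Length n = 29. Counting bases: G=5, A=9, T=8, C=7
G+C = 12, so %GC = 12/29 × 100 = 41.379%
Salt term: 16.6 × (-0.353) = -5.86
GC term: 0.41 × 41.379 = 16.965; length term: −675/29 = −23.276
Tm = 81.5 + (-5.86) + 16.965 − 23.276 = 69.329 → 69.3°C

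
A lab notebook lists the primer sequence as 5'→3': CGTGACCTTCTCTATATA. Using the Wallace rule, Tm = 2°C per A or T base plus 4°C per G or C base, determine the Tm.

50°C

C=5, A=4, T=7, G=2
So N_AT = 11 and N_GC = 7.
Tm = 4·7 + 2·11 = 28 + 22 = 50°C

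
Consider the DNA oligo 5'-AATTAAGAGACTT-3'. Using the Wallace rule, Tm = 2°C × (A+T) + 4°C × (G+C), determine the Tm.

32°C

Scanning the sequence gives T=4, G=2, A=6, C=1.
AT pairs contribute 10, GC pairs contribute 3.
Tm = 2×10 + 4×3 = 32°C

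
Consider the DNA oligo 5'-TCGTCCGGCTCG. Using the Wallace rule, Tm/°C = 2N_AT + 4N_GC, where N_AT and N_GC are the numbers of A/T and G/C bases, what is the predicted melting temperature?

A=0, C=5, T=3, G=4
So N_AT = 3 and N_GC = 9.
Tm = 2(3) + 4(9) = 6 + 36 = 42°C

42°C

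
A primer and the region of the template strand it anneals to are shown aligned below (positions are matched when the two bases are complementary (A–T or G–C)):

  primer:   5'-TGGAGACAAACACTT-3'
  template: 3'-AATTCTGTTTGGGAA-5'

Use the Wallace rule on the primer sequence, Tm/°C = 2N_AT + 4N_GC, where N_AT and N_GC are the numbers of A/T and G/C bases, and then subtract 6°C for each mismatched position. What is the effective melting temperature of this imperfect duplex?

24°C

Primer base counts: A=6, T=3, G=3, C=3 → A+T=9, G+C=6
Perfect-match Tm = 2(9) + 4(6) = 18 + 24 = 42°C
Mismatches (positions where the bases are not complementary): 3 (at positions 2, 3, 12)
Effective Tm = 42 − 3×6 = 42 − 18 = 24°C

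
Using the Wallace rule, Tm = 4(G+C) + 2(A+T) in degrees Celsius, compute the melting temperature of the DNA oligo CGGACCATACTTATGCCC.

56°C

C=7, A=4, G=3, T=4
A+T = 8, G+C = 10
Tm = 4·10 + 2·8 = 40 + 16 = 56°C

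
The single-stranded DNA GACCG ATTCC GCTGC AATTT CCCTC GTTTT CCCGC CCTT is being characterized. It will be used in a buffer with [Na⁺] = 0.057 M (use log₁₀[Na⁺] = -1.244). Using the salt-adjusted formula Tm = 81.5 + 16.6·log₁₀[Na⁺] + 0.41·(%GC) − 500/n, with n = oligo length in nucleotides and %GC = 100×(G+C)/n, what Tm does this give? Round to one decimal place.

71.2°C

Length n = 39. Scanning the sequence gives C=16, A=4, T=13, G=6.
G+C = 22, so %GC = 22/39 × 100 = 56.41%
Salt term: 16.6 × (-1.244) = -20.65
GC term: 0.41 × 56.41 = 23.128; length term: −500/39 = −12.821
Tm = 81.5 + (-20.65) + 23.128 − 12.821 = 71.157 → 71.2°C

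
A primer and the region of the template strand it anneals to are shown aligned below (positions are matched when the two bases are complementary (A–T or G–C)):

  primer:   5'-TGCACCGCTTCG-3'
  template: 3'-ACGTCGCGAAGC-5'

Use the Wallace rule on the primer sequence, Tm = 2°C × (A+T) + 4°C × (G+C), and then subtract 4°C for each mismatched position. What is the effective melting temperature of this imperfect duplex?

36°C

Primer base counts: A=1, T=3, G=3, C=5 → A+T=4, G+C=8
Perfect-match Tm = 2(4) + 4(8) = 8 + 32 = 40°C
Mismatches (positions where the bases are not complementary): 1 (at position 5)
Effective Tm = 40 − 1×4 = 40 − 4 = 36°C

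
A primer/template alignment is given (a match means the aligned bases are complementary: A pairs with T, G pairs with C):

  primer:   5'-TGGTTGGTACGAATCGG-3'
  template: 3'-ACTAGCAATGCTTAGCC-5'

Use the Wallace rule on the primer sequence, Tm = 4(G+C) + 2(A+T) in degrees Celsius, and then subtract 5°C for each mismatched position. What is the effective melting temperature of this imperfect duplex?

37°C

Primer base counts: A=3, T=5, G=7, C=2 → A+T=8, G+C=9
Perfect-match Tm = 2(8) + 4(9) = 16 + 36 = 52°C
Mismatches (positions where the bases are not complementary): 3 (at positions 3, 5, 7)
Effective Tm = 52 − 3×5 = 52 − 15 = 37°C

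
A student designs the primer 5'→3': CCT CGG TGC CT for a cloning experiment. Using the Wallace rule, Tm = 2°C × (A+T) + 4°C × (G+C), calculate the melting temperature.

Counting bases: G=3, T=3, C=5, A=0
AT pairs contribute 3, GC pairs contribute 8.
Tm = 2(3) + 4(8) = 6 + 32 = 38°C

38°C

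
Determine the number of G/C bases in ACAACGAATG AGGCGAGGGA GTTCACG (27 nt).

Scanning the sequence gives T=3, C=5, G=10, A=9.
Total G or C: 10 + 5 = 15

15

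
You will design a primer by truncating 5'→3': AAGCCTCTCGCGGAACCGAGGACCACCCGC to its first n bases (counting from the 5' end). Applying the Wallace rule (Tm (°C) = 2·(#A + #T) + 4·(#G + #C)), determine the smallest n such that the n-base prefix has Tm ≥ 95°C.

n = 29

First 28 bases: AAGCCTCTCGCGGAACCGAGGACCACCC → Tm = 94°C (< 95°C)
First 29 bases: AAGCCTCTCGCGGAACCGAGGACCACCCG → Tm = 98°C (≥ 95°C)
Each additional base adds 2°C (A/T) or 4°C (G/C), so Tm is non-decreasing in n; n = 29 is the first length to reach 95°C.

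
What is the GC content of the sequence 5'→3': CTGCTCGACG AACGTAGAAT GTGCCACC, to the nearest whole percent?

Base counts: G=7, T=5, A=7, C=9
G+C = 7 + 9 = 16 out of 28 bases
%GC = 16/28 × 100 = 57.14% ≈ 57%

57%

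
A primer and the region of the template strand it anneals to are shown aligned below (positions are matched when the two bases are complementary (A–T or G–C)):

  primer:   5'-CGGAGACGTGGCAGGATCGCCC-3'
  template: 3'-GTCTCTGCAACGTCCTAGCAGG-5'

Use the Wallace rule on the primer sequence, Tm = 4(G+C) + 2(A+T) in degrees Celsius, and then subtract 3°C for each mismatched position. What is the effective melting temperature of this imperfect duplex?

67°C

Primer base counts: A=4, T=2, G=9, C=7 → A+T=6, G+C=16
Perfect-match Tm = 2(6) + 4(16) = 12 + 64 = 76°C
Mismatches (positions where the bases are not complementary): 3 (at positions 2, 10, 20)
Effective Tm = 76 − 3×3 = 76 − 9 = 67°C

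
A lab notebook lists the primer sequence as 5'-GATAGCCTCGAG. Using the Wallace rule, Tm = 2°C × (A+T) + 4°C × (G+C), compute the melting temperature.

Scanning the sequence gives A=3, C=3, G=4, T=2.
So N_AT = 5 and N_GC = 7.
Tm = 4·7 + 2·5 = 28 + 10 = 38°C

38°C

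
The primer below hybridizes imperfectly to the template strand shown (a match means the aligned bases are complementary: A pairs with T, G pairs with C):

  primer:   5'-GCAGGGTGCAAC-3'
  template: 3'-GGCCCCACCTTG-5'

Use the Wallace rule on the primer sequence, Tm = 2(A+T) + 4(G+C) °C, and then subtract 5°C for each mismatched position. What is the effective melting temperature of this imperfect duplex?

25°C

Primer base counts: A=3, T=1, G=5, C=3 → A+T=4, G+C=8
Perfect-match Tm = 2(4) + 4(8) = 8 + 32 = 40°C
Mismatches (positions where the bases are not complementary): 3 (at positions 1, 3, 9)
Effective Tm = 40 − 3×5 = 40 − 15 = 25°C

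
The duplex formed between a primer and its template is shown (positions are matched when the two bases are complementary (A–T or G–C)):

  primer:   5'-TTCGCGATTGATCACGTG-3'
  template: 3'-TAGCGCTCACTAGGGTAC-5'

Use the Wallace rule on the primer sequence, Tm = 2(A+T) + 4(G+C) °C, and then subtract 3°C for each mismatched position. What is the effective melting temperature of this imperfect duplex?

42°C

Primer base counts: A=3, T=6, G=5, C=4 → A+T=9, G+C=9
Perfect-match Tm = 2(9) + 4(9) = 18 + 36 = 54°C
Mismatches (positions where the bases are not complementary): 4 (at positions 1, 8, 14, 16)
Effective Tm = 54 − 4×3 = 54 − 12 = 42°C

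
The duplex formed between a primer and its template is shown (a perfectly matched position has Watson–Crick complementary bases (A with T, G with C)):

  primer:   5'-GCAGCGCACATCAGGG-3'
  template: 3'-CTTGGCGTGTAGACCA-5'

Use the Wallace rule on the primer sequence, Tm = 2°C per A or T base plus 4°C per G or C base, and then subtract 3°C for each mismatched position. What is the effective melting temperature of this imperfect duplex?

Primer base counts: A=4, T=1, G=6, C=5 → A+T=5, G+C=11
Perfect-match Tm = 2(5) + 4(11) = 10 + 44 = 54°C
Mismatches (positions where the bases are not complementary): 4 (at positions 2, 4, 13, 16)
Effective Tm = 54 − 4×3 = 54 − 12 = 42°C

42°C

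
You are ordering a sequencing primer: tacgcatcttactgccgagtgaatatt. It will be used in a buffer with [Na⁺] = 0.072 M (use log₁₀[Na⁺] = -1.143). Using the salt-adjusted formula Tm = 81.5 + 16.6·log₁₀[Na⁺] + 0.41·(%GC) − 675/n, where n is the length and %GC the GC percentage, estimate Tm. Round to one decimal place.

Length n = 27. Scanning the sequence gives C=6, A=7, G=5, T=9.
G+C = 11, so %GC = 11/27 × 100 = 40.741%
Salt term: 16.6 × (-1.143) = -18.974
GC term: 0.41 × 40.741 = 16.704; length term: −675/27 = −25
Tm = 81.5 + (-18.974) + 16.704 − 25 = 54.23 → 54.2°C

54.2°C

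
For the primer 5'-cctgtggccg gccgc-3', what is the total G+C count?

13

Scanning the sequence gives A=0, T=2, G=6, C=7.
G+C = 6 + 7 = 13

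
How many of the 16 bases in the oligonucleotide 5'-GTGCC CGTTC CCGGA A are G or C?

Base counts: T=3, C=6, A=2, G=5
Total G or C: 5 + 6 = 11

11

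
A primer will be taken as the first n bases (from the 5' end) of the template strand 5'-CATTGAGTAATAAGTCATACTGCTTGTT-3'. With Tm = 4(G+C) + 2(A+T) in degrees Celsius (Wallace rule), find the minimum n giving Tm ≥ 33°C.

n = 14

First 13 bases: CATTGAGTAATAA → Tm = 32°C (< 33°C)
First 14 bases: CATTGAGTAATAAG → Tm = 36°C (≥ 33°C)
Since every base adds ≥2°C, Tm only increases with n, so the threshold is first crossed at n = 14.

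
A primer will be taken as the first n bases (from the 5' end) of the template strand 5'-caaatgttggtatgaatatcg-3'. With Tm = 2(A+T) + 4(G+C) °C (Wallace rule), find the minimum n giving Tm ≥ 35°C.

First 13 bases: CAAATGTTGGTAT → Tm = 34°C (< 35°C)
First 14 bases: CAAATGTTGGTATG → Tm = 38°C (≥ 35°C)
Each additional base adds 2°C (A/T) or 4°C (G/C), so Tm is non-decreasing in n; n = 14 is the first length to reach 35°C.

n = 14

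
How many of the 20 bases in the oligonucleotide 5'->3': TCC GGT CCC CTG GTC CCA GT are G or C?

Base counts: C=9, G=5, A=1, T=5
Total G or C: 5 + 9 = 14

14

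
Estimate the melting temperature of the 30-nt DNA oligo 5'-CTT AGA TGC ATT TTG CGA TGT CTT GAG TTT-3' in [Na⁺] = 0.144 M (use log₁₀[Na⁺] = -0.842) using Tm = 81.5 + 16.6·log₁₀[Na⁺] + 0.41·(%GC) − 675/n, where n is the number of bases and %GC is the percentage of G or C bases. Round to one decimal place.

60.1°C

Length n = 30. Scanning the sequence gives G=7, T=14, C=4, A=5.
G+C = 11, so %GC = 11/30 × 100 = 36.667%
Salt term: 16.6 × (-0.842) = -13.977
GC term: 0.41 × 36.667 = 15.033; length term: −675/30 = −22.5
Tm = 81.5 + (-13.977) + 15.033 − 22.5 = 60.056 → 60.1°C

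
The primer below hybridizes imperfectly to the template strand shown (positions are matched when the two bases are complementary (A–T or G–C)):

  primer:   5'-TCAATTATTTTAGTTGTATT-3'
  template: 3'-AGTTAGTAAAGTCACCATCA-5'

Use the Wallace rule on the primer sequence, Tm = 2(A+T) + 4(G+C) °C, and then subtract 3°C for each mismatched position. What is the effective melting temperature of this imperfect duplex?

Primer base counts: A=5, T=12, G=2, C=1 → A+T=17, G+C=3
Perfect-match Tm = 2(17) + 4(3) = 34 + 12 = 46°C
Mismatches (positions where the bases are not complementary): 4 (at positions 6, 11, 15, 19)
Effective Tm = 46 − 4×3 = 46 − 12 = 34°C

34°C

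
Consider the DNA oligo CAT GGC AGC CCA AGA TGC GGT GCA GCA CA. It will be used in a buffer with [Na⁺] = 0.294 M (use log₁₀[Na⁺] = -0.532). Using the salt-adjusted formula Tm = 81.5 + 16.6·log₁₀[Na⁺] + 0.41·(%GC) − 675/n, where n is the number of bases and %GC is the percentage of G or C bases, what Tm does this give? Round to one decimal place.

74.8°C

Length n = 29. Scanning the sequence gives T=3, G=9, A=8, C=9.
G+C = 18, so %GC = 18/29 × 100 = 62.069%
Salt term: 16.6 × (-0.532) = -8.831
GC term: 0.41 × 62.069 = 25.448; length term: −675/29 = −23.276
Tm = 81.5 + (-8.831) + 25.448 − 23.276 = 74.841 → 74.8°C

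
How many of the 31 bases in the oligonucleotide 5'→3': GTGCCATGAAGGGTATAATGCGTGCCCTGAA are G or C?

Counting bases: A=8, C=6, T=7, G=10
Total G or C: 10 + 6 = 16

16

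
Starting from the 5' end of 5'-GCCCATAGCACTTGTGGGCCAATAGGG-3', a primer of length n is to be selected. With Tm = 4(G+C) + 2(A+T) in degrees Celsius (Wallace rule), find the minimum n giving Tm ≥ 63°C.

First 19 bases: GCCCATAGCACTTGTGGGC → Tm = 62°C (< 63°C)
First 20 bases: GCCCATAGCACTTGTGGGCC → Tm = 66°C (≥ 63°C)
Each additional base adds 2°C (A/T) or 4°C (G/C), so Tm is non-decreasing in n; n = 20 is the first length to reach 63°C.

n = 20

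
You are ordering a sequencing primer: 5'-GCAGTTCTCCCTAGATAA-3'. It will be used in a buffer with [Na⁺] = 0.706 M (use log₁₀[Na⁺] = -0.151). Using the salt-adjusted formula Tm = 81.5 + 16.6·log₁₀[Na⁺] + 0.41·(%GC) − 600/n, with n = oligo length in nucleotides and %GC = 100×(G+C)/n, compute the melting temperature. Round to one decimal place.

Length n = 18. Scanning the sequence gives G=3, A=5, T=5, C=5.
G+C = 8, so %GC = 8/18 × 100 = 44.444%
Salt term: 16.6 × (-0.151) = -2.507
GC term: 0.41 × 44.444 = 18.222; length term: −600/18 = −33.333
Tm = 81.5 + (-2.507) + 18.222 − 33.333 = 63.882 → 63.9°C

63.9°C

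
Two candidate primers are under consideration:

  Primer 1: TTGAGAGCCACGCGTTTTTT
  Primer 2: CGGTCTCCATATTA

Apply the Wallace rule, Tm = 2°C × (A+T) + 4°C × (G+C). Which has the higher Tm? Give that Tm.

Primer 1: A+T=11, G+C=9 → Tm = 2(11)+4(9) = 58°C
Primer 2: A+T=8, G+C=6 → Tm = 2(8)+4(6) = 40°C
58°C vs 40°C → primer 1 is higher.

Primer 1, 58°C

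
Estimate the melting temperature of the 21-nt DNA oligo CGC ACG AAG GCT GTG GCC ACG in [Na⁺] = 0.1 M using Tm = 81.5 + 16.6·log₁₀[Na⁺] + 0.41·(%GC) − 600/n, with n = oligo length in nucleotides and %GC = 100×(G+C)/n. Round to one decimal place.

65.6°C

Length n = 21. Counting bases: A=4, G=8, C=7, T=2
G+C = 15, so %GC = 15/21 × 100 = 71.429%
Salt term: 16.6 × (-1) = -16.6
GC term: 0.41 × 71.429 = 29.286; length term: −600/21 = −28.571
Tm = 81.5 + (-16.6) + 29.286 − 28.571 = 65.615 → 65.6°C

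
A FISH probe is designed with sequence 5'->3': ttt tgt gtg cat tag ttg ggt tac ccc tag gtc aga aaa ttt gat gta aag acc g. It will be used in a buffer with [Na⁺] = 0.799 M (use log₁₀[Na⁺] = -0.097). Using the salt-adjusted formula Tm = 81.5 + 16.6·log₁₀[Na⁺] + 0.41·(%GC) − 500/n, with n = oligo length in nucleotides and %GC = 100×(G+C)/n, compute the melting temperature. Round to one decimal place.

87.2°C

Length n = 55. Counting bases: T=19, C=8, A=14, G=14
G+C = 22, so %GC = 22/55 × 100 = 40%
Salt term: 16.6 × (-0.097) = -1.61
GC term: 0.41 × 40 = 16.4; length term: −500/55 = −9.091
Tm = 81.5 + (-1.61) + 16.4 − 9.091 = 87.199 → 87.2°C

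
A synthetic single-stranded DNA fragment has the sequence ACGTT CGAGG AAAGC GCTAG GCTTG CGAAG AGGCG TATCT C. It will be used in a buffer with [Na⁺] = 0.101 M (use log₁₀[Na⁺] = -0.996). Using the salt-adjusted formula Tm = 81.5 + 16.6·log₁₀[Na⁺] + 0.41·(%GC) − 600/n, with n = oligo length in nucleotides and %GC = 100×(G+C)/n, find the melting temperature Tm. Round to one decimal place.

Length n = 41. Scanning the sequence gives A=10, G=14, T=8, C=9.
G+C = 23, so %GC = 23/41 × 100 = 56.098%
Salt term: 16.6 × (-0.996) = -16.534
GC term: 0.41 × 56.098 = 23; length term: −600/41 = −14.634
Tm = 81.5 + (-16.534) + 23 − 14.634 = 73.332 → 73.3°C

73.3°C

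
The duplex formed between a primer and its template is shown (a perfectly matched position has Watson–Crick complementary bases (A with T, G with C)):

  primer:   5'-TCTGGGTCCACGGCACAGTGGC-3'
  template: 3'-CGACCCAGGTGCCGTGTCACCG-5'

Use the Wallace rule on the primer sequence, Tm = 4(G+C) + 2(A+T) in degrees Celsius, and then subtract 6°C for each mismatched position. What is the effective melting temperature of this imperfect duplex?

68°C

Primer base counts: A=3, T=4, G=8, C=7 → A+T=7, G+C=15
Perfect-match Tm = 2(7) + 4(15) = 14 + 60 = 74°C
Mismatches (positions where the bases are not complementary): 1 (at position 1)
Effective Tm = 74 − 1×6 = 74 − 6 = 68°C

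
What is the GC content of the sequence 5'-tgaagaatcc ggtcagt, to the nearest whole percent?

Base counts: A=5, G=5, C=3, T=4
G+C = 5 + 3 = 8 out of 17 bases
%GC = 8/17 × 100 = 47.06% ≈ 47%

47%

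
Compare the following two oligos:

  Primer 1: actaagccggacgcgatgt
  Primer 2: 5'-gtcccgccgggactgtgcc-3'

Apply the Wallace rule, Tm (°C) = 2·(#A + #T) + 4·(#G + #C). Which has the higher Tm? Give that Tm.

Primer 2, 68°C

Primer 1: A+T=8, G+C=11 → Tm = 2(8)+4(11) = 60°C
Primer 2: A+T=4, G+C=15 → Tm = 2(4)+4(15) = 68°C
60°C vs 68°C → primer 2 is higher.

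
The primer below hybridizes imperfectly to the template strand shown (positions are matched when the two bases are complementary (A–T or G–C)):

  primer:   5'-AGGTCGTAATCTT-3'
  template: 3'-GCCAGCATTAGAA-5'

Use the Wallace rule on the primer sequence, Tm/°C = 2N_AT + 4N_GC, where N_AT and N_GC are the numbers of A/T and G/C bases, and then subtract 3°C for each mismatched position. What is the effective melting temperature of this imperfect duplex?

Primer base counts: A=3, T=5, G=3, C=2 → A+T=8, G+C=5
Perfect-match Tm = 2(8) + 4(5) = 16 + 20 = 36°C
Mismatches (positions where the bases are not complementary): 1 (at position 1)
Effective Tm = 36 − 1×3 = 36 − 3 = 33°C

33°C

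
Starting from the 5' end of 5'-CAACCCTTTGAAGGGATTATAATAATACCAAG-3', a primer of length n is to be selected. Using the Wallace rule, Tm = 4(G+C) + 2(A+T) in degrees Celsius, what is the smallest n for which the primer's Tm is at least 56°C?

n = 20

First 19 bases: CAACCCTTTGAAGGGATTA → Tm = 54°C (< 56°C)
First 20 bases: CAACCCTTTGAAGGGATTAT → Tm = 56°C (≥ 56°C)
Each additional base adds 2°C (A/T) or 4°C (G/C), so Tm is non-decreasing in n; n = 20 is the first length to reach 56°C.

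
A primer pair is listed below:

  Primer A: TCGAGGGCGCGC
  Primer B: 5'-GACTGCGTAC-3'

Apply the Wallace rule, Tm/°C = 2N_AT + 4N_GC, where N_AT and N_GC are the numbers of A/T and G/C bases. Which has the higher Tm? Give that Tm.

Primer A, 44°C

Primer A: A+T=2, G+C=10 → Tm = 2(2)+4(10) = 44°C
Primer B: A+T=4, G+C=6 → Tm = 2(4)+4(6) = 32°C
44°C vs 32°C → primer A is higher.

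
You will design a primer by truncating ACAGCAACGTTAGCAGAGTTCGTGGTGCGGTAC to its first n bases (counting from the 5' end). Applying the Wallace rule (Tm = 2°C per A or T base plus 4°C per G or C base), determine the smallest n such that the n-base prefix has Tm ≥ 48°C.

n = 16

First 15 bases: ACAGCAACGTTAGCA → Tm = 44°C (< 48°C)
First 16 bases: ACAGCAACGTTAGCAG → Tm = 48°C (≥ 48°C)
Each additional base adds 2°C (A/T) or 4°C (G/C), so Tm is non-decreasing in n; n = 16 is the first length to reach 48°C.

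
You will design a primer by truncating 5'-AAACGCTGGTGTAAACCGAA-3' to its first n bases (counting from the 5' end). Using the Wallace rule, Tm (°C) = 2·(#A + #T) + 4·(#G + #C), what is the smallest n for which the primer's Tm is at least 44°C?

First 15 bases: AAACGCTGGTGTAAA → Tm = 42°C (< 44°C)
First 16 bases: AAACGCTGGTGTAAAC → Tm = 46°C (≥ 44°C)
Each additional base adds 2°C (A/T) or 4°C (G/C), so Tm is non-decreasing in n; n = 16 is the first length to reach 44°C.

n = 16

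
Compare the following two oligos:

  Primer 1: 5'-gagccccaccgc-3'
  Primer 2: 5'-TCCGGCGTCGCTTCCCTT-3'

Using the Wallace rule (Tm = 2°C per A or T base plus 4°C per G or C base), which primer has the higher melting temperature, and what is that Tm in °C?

Primer 2, 60°C

Primer 1: A+T=2, G+C=10 → Tm = 2(2)+4(10) = 44°C
Primer 2: A+T=6, G+C=12 → Tm = 2(6)+4(12) = 60°C
44°C vs 60°C → primer 2 is higher.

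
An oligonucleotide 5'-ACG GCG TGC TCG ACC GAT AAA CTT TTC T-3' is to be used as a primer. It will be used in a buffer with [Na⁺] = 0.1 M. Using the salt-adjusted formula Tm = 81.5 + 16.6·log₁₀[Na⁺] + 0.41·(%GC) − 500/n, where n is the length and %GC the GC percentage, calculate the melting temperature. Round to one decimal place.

67.5°C

Length n = 28. Counting bases: T=8, C=8, A=6, G=6
G+C = 14, so %GC = 14/28 × 100 = 50%
Salt term: 16.6 × (-1) = -16.6
GC term: 0.41 × 50 = 20.5; length term: −500/28 = −17.857
Tm = 81.5 + (-16.6) + 20.5 − 17.857 = 67.543 → 67.5°C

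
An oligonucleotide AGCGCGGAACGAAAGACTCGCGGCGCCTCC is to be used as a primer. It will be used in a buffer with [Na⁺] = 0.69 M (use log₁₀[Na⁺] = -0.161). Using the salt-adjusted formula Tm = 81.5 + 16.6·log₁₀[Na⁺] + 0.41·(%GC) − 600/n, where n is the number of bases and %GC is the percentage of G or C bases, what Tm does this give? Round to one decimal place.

87.5°C

Length n = 30. Base counts: A=7, T=2, G=10, C=11
G+C = 21, so %GC = 21/30 × 100 = 70%
Salt term: 16.6 × (-0.161) = -2.673
GC term: 0.41 × 70 = 28.7; length term: −600/30 = −20
Tm = 81.5 + (-2.673) + 28.7 − 20 = 87.527 → 87.5°C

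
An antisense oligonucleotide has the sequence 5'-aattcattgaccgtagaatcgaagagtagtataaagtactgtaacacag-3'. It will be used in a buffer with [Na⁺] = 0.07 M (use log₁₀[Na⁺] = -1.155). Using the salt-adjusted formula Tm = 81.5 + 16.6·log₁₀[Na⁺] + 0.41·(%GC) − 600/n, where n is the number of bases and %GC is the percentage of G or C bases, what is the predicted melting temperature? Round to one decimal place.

64.3°C

Length n = 49. T=12, G=10, C=7, A=20
G+C = 17, so %GC = 17/49 × 100 = 34.694%
Salt term: 16.6 × (-1.155) = -19.173
GC term: 0.41 × 34.694 = 14.225; length term: −600/49 = −12.245
Tm = 81.5 + (-19.173) + 14.225 − 12.245 = 64.307 → 64.3°C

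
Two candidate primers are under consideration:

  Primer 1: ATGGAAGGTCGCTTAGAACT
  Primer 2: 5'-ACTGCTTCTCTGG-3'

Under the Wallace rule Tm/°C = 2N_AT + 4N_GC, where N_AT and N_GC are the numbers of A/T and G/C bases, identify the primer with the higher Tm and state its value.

Primer 1, 58°C

Primer 1: A+T=11, G+C=9 → Tm = 2(11)+4(9) = 58°C
Primer 2: A+T=6, G+C=7 → Tm = 2(6)+4(7) = 40°C
58°C vs 40°C → primer 1 is higher.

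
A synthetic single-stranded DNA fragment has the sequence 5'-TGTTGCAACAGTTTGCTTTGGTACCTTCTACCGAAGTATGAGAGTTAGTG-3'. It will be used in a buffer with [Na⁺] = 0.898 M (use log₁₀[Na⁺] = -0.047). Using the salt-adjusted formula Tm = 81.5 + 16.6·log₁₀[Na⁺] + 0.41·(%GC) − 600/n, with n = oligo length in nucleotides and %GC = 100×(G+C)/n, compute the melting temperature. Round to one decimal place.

85.9°C

Length n = 50. Scanning the sequence gives C=8, G=13, A=11, T=18.
G+C = 21, so %GC = 21/50 × 100 = 42%
Salt term: 16.6 × (-0.047) = -0.78
GC term: 0.41 × 42 = 17.22; length term: −600/50 = −12
Tm = 81.5 + (-0.78) + 17.22 − 12 = 85.94 → 85.9°C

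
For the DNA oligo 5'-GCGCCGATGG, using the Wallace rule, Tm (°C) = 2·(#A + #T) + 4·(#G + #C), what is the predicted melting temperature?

Scanning the sequence gives T=1, C=3, A=1, G=5.
A+T = 2, G+C = 8
Tm = 4·8 + 2·2 = 32 + 4 = 36°C

36°C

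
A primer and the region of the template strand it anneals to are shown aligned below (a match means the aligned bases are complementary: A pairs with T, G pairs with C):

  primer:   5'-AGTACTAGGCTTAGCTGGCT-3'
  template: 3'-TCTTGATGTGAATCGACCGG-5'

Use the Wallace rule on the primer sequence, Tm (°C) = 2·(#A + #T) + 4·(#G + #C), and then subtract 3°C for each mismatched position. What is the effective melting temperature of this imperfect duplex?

Primer base counts: A=4, T=6, G=6, C=4 → A+T=10, G+C=10
Perfect-match Tm = 2(10) + 4(10) = 20 + 40 = 60°C
Mismatches (positions where the bases are not complementary): 4 (at positions 3, 8, 9, 20)
Effective Tm = 60 − 4×3 = 60 − 12 = 48°C

48°C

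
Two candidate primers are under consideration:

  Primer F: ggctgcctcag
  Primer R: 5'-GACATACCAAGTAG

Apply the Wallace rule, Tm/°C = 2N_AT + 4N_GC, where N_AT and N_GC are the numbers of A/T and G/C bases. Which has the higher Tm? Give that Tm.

Primer R, 40°C

Primer F: A+T=3, G+C=8 → Tm = 2(3)+4(8) = 38°C
Primer R: A+T=8, G+C=6 → Tm = 2(8)+4(6) = 40°C
38°C vs 40°C → primer R is higher.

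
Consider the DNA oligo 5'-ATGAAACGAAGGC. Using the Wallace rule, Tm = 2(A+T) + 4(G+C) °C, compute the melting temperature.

38°C

Base counts: A=6, G=4, T=1, C=2
A+T = 7, G+C = 6
Tm = 2(7) + 4(6) = 14 + 24 = 38°C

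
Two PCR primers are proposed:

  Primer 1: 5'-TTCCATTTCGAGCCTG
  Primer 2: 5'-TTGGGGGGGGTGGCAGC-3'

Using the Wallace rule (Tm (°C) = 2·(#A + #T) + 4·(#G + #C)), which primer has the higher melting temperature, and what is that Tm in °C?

Primer 1: A+T=8, G+C=8 → Tm = 2(8)+4(8) = 48°C
Primer 2: A+T=4, G+C=13 → Tm = 2(4)+4(13) = 60°C
48°C vs 60°C → primer 2 is higher.

Primer 2, 60°C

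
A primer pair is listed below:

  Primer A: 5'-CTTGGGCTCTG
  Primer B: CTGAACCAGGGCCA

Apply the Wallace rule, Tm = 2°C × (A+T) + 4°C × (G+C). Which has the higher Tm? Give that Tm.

Primer A: A+T=4, G+C=7 → Tm = 2(4)+4(7) = 36°C
Primer B: A+T=5, G+C=9 → Tm = 2(5)+4(9) = 46°C
36°C vs 46°C → primer B is higher.

Primer B, 46°C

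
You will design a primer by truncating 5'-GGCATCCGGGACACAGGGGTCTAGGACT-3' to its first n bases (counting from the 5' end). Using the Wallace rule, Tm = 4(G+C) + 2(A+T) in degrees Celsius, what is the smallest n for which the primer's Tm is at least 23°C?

First 6 bases: GGCATC → Tm = 20°C (< 23°C)
First 7 bases: GGCATCC → Tm = 24°C (≥ 23°C)
Since every base adds ≥2°C, Tm only increases with n, so the threshold is first crossed at n = 7.

n = 7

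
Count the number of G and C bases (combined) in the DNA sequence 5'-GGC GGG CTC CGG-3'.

Counting bases: G=7, T=1, A=0, C=4
Total G or C: 7 + 4 = 11

11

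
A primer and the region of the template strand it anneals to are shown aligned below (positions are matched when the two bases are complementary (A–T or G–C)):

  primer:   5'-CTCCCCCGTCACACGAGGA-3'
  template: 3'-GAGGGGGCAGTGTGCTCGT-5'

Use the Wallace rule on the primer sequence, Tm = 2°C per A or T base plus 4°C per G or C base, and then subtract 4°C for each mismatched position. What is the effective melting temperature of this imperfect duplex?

60°C

Primer base counts: A=4, T=2, G=4, C=9 → A+T=6, G+C=13
Perfect-match Tm = 2(6) + 4(13) = 12 + 52 = 64°C
Mismatches (positions where the bases are not complementary): 1 (at position 18)
Effective Tm = 64 − 1×4 = 64 − 4 = 60°C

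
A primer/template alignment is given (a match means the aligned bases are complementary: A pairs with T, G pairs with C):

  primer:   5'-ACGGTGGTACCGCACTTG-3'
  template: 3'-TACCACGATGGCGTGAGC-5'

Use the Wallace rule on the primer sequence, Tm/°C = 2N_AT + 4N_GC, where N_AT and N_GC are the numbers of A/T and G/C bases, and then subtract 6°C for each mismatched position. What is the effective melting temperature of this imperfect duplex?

Primer base counts: A=3, T=4, G=6, C=5 → A+T=7, G+C=11
Perfect-match Tm = 2(7) + 4(11) = 14 + 44 = 58°C
Mismatches (positions where the bases are not complementary): 3 (at positions 2, 7, 17)
Effective Tm = 58 − 3×6 = 58 − 18 = 40°C

40°C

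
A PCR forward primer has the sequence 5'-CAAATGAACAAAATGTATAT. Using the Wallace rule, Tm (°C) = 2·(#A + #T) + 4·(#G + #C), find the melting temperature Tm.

Counting bases: A=11, C=2, T=5, G=2
A+T = 16, G+C = 4
Tm = 4·4 + 2·16 = 16 + 32 = 48°C

48°C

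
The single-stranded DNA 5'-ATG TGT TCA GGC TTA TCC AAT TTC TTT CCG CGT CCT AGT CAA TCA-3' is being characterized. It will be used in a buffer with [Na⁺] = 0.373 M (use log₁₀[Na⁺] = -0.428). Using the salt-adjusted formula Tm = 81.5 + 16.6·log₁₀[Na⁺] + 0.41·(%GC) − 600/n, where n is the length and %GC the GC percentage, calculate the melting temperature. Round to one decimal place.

78.4°C

Length n = 45. Counting bases: A=9, T=17, G=7, C=12
G+C = 19, so %GC = 19/45 × 100 = 42.222%
Salt term: 16.6 × (-0.428) = -7.105
GC term: 0.41 × 42.222 = 17.311; length term: −600/45 = −13.333
Tm = 81.5 + (-7.105) + 17.311 − 13.333 = 78.373 → 78.4°C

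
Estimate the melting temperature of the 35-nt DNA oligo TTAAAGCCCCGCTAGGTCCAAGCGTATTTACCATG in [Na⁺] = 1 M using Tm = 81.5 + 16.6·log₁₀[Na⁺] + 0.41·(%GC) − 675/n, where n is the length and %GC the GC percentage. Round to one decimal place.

82.1°C

Length n = 35. Counting bases: T=9, A=9, C=10, G=7
G+C = 17, so %GC = 17/35 × 100 = 48.571%
Salt term: 16.6 × (0) = 0
GC term: 0.41 × 48.571 = 19.914; length term: −675/35 = −19.286
Tm = 81.5 + (0) + 19.914 − 19.286 = 82.128 → 82.1°C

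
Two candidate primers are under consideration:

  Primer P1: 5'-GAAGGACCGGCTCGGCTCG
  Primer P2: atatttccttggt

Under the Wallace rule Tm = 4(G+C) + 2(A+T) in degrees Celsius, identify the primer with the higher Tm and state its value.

Primer P1, 66°C

Primer P1: A+T=5, G+C=14 → Tm = 2(5)+4(14) = 66°C
Primer P2: A+T=9, G+C=4 → Tm = 2(9)+4(4) = 34°C
66°C vs 34°C → primer P1 is higher.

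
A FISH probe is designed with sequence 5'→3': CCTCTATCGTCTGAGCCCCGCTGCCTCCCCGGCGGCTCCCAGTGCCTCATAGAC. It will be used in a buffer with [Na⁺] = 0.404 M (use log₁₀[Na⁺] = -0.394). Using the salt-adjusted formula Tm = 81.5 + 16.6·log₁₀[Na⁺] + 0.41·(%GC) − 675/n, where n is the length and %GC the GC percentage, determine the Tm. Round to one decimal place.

Length n = 54. Counting bases: T=11, C=25, A=6, G=12
G+C = 37, so %GC = 37/54 × 100 = 68.519%
Salt term: 16.6 × (-0.394) = -6.54
GC term: 0.41 × 68.519 = 28.093; length term: −675/54 = −12.5
Tm = 81.5 + (-6.54) + 28.093 − 12.5 = 90.553 → 90.6°C

90.6°C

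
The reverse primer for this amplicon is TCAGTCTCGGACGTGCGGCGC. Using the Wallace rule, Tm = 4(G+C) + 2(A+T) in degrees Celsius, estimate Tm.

72°C

Base counts: T=4, C=7, G=8, A=2
AT pairs contribute 6, GC pairs contribute 15.
Tm = 2(6) + 4(15) = 12 + 60 = 72°C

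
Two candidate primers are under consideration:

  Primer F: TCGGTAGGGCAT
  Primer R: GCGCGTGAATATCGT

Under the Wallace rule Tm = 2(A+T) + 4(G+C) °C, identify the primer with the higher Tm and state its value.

Primer F: A+T=5, G+C=7 → Tm = 2(5)+4(7) = 38°C
Primer R: A+T=7, G+C=8 → Tm = 2(7)+4(8) = 46°C
38°C vs 46°C → primer R is higher.

Primer R, 46°C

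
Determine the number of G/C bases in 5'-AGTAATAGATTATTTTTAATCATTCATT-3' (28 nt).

4

Base counts: G=2, T=14, C=2, A=10
G+C = 2 + 2 = 4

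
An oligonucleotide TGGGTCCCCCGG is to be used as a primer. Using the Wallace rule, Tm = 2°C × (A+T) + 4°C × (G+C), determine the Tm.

44°C

Base counts: C=5, T=2, G=5, A=0
AT pairs contribute 2, GC pairs contribute 10.
Tm = 2(2) + 4(10) = 4 + 40 = 44°C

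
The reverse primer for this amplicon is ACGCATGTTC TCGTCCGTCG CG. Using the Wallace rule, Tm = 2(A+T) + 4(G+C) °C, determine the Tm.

72°C

G=6, A=2, C=8, T=6
A+T = 8, G+C = 14
Tm = 2×8 + 4×14 = 72°C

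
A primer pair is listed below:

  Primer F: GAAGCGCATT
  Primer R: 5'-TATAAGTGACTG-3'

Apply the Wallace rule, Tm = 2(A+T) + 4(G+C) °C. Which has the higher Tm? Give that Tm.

Primer F: A+T=5, G+C=5 → Tm = 2(5)+4(5) = 30°C
Primer R: A+T=8, G+C=4 → Tm = 2(8)+4(4) = 32°C
30°C vs 32°C → primer R is higher.

Primer R, 32°C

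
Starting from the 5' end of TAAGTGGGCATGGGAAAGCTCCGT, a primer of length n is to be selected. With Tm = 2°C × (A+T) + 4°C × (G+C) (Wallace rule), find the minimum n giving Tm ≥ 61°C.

n = 21

First 20 bases: TAAGTGGGCATGGGAAAGCT → Tm = 60°C (< 61°C)
First 21 bases: TAAGTGGGCATGGGAAAGCTC → Tm = 64°C (≥ 61°C)
Each additional base adds 2°C (A/T) or 4°C (G/C), so Tm is non-decreasing in n; n = 21 is the first length to reach 61°C.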